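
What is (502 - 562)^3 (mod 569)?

502 - 562 = -60 ≡ 509 (mod 569)
(509)^3 ≡ 220 (mod 569)

220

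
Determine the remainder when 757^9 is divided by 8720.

117

9 in binary is 1001, i.e. 9 = 8 + 1.
757^1 ≡ 757 (mod 8720)
757^2 ≡ 757^2 = 573049 ≡ 6249 (mod 8720)
757^4 ≡ 6249^2 = 39050001 ≡ 1841 (mod 8720)
757^8 ≡ 1841^2 = 3389281 ≡ 5921 (mod 8720)
757^9 = 757^8 × 757^1 ≡ 5921 × 757 (mod 8720).
5921 × 757 = 4482197 ≡ 117 (mod 8720).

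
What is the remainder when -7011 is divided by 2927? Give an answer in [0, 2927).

-7011 = -3*2927 + 1770, so -7011 ≡ 1770 (mod 2927).

1770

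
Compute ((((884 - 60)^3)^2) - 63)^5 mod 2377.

1074

884 - 60 = 824
(824)^3 ≡ 1734 (mod 2377)
(1734)^2 ≡ 2228 (mod 2377)
2228 - 63 = 2165
(2165)^5 ≡ 1074 (mod 2377)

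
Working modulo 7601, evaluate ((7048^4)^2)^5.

(7048)^4 ≡ 5350 (mod 7601)
(5350)^2 ≡ 4735 (mod 7601)
(4735)^5 ≡ 1024 (mod 7601)

1024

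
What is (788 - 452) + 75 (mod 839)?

411

788 - 452 = 336
336 + 75 = 411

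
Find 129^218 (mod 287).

156

By square-and-multiply:
218 in binary is 11011010, i.e. 218 = 128 + 64 + 16 + 8 + 2.
129^1 ≡ 129 (mod 287)
129^2 ≡ 129^2 = 16641 ≡ 282 (mod 287)
129^4 ≡ 282^2 = 79524 ≡ 25 (mod 287)
129^8 ≡ 25^2 = 625 ≡ 51 (mod 287)
129^16 ≡ 51^2 = 2601 ≡ 18 (mod 287)
129^32 ≡ 18^2 = 324 ≡ 37 (mod 287)
129^64 ≡ 37^2 = 1369 ≡ 221 (mod 287)
129^128 ≡ 221^2 = 48841 ≡ 51 (mod 287)
129^218 = 129^128 · 129^64 · 129^16 · 129^8 · 129^2 ≡ 51 · 221 · 18 · 51 · 282 (mod 287).
Accumulate the product:
51 · 221 = 11271 ≡ 78
78 · 18 = 1404 ≡ 256
256 · 51 = 13056 ≡ 141
141 · 282 = 39762 ≡ 156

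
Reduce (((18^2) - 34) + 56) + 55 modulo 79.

6

(18)^2 ≡ 8 (mod 79)
8 - 34 = -26 ≡ 53 (mod 79)
53 + 56 = 109 ≡ 30 (mod 79)
30 + 55 = 85 ≡ 6 (mod 79)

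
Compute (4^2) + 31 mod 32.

(4)^2 ≡ 16 (mod 32)
16 + 31 = 47 ≡ 15 (mod 32)

15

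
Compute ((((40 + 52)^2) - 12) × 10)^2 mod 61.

40 + 52 = 92 ≡ 31 (mod 61)
(31)^2 ≡ 46 (mod 61)
46 - 12 = 34
34 × 10 = 340 ≡ 35 (mod 61)
(35)^2 ≡ 5 (mod 61)

5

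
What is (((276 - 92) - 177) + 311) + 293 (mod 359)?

276 - 92 = 184
184 - 177 = 7
7 + 311 = 318
318 + 293 = 611 ≡ 252 (mod 359)

252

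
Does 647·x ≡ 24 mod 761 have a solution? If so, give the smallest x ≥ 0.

160

gcd(647, 761) = 1, so a unique solution mod 761 exists.
647⁻¹ ≡ 514 (mod 761).
x ≡ 514·24 ≡ 160 (mod 761).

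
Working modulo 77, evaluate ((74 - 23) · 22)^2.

11

74 - 23 = 51
51 · 22 = 1122 ≡ 44 (mod 77)
(44)^2 ≡ 11 (mod 77)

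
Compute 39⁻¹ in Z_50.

9

Apply the Euclidean algorithm and back-substitute:
50 = 1×39 + 11
39 = 3×11 + 6
11 = 1×6 + 5
6 = 1×5 + 1
5 = 5×1 + 0
gcd(39, 50) = 1, so the inverse exists.
Bézout: 1 = −7×50 + 9×39.
So 39⁻¹ ≡ 9 (mod 50).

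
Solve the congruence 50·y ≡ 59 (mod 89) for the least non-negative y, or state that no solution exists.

gcd(50, 89) = 1, so a unique solution mod 89 exists.
50⁻¹ ≡ 73 (mod 89).
y ≡ 73·59 ≡ 35 (mod 89).

35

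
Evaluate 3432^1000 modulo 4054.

2394

1000 in binary is 1111101000, i.e. 1000 = 512 + 256 + 128 + 64 + 32 + 8.
3432^1 ≡ 3432 (mod 4054)
3432^2 ≡ 3432^2 = 11778624 ≡ 1754 (mod 4054)
3432^4 ≡ 1754^2 = 3076516 ≡ 3584 (mod 4054)
3432^8 ≡ 3584^2 = 12845056 ≡ 1984 (mod 4054)
3432^16 ≡ 1984^2 = 3936256 ≡ 3876 (mod 4054)
3432^32 ≡ 3876^2 = 15023376 ≡ 3306 (mod 4054)
3432^64 ≡ 3306^2 = 10929636 ≡ 52 (mod 4054)
3432^128 ≡ 52^2 = 2704 (mod 4054)
3432^256 ≡ 2704^2 = 7311616 ≡ 2254 (mod 4054)
3432^512 ≡ 2254^2 = 5080516 ≡ 854 (mod 4054)
3432^1000 = 3432^512 × 3432^256 × 3432^128 × 3432^64 × 3432^32 × 3432^8 ≡ 854 × 2254 × 2704 × 52 × 3306 × 1984 (mod 4054).
Accumulate the product:
854 × 2254 = 1924916 ≡ 3320
3320 × 2704 = 8977280 ≡ 1724
1724 × 52 = 89648 ≡ 460
460 × 3306 = 1520760 ≡ 510
510 × 1984 = 1011840 ≡ 2394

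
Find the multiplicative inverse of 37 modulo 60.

60 = 1×37 + 23
37 = 1×23 + 14
23 = 1×14 + 9
14 = 1×9 + 5
9 = 1×5 + 4
5 = 1×4 + 1
4 = 4×1 + 0
gcd(37, 60) = 1, so the inverse exists.
Bézout: 1 = −8×60 + 13×37.
So 37⁻¹ ≡ 13 (mod 60).

13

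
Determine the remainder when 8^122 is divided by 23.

8

Compute successive squares:
122 in binary is 1111010, i.e. 122 = 64 + 32 + 16 + 8 + 2.
8^1 ≡ 8 (mod 23)
8^2 ≡ 8^2 = 64 ≡ 18 (mod 23)
8^4 ≡ 18^2 = 324 ≡ 2 (mod 23)
8^8 ≡ 2^2 = 4 (mod 23)
8^16 ≡ 4^2 = 16 (mod 23)
8^32 ≡ 16^2 = 256 ≡ 3 (mod 23)
8^64 ≡ 3^2 = 9 (mod 23)
8^122 = 8^64 · 8^32 · 8^16 · 8^8 · 8^2 ≡ 9 · 3 · 16 · 4 · 18 (mod 23).
Accumulate the product:
9 · 3 = 27 ≡ 4
4 · 16 = 64 ≡ 18
18 · 4 = 72 ≡ 3
3 · 18 = 54 ≡ 8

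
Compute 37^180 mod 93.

Using repeated squaring:
37^1 ≡ 37 (mod 93)
37^2 ≡ 37^2 = 1369 ≡ 67 (mod 93)
37^4 ≡ 67^2 = 4489 ≡ 25 (mod 93)
37^8 ≡ 25^2 = 625 ≡ 67 (mod 93)
37^16 ≡ 67^2 = 4489 ≡ 25 (mod 93)
37^32 ≡ 25^2 = 625 ≡ 67 (mod 93)
37^64 ≡ 67^2 = 4489 ≡ 25 (mod 93)
37^128 ≡ 25^2 = 625 ≡ 67 (mod 93)
37^180 = 37^128 × 37^32 × 37^16 × 37^4 ≡ 67 × 67 × 25 × 25 (mod 93).
Accumulate the product:
67 × 67 = 4489 ≡ 25
25 × 25 = 625 ≡ 67
67 × 25 = 1675 ≡ 1

1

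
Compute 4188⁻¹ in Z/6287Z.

5658

6287 = 1*4188 + 2099
4188 = 1*2099 + 2089
2099 = 1*2089 + 10
2089 = 208*10 + 9
10 = 1*9 + 1
9 = 9*1 + 0
gcd(4188, 6287) = 1, so the inverse exists.
Back-substitute for 1:
1 = 1*10 − 1*9
  = −1*2089 + 209*10
  = 209*2099 − 210*2089
  = −210*4188 + 419*2099
  = 419*6287 − 629*4188
So 4188⁻¹ ≡ −629 ≡ 5658 (mod 6287).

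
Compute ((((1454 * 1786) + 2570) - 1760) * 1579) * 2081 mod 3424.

1454 * 1786 = 2596844 ≡ 1452 (mod 3424)
1452 + 2570 = 4022 ≡ 598 (mod 3424)
598 - 1760 = -1162 ≡ 2262 (mod 3424)
2262 * 1579 = 3571698 ≡ 466 (mod 3424)
466 * 2081 = 969746 ≡ 754 (mod 3424)

754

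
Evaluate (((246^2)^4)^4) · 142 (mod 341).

72

(246)^2 ≡ 159 (mod 341)
(159)^4 ≡ 163 (mod 341)
(163)^4 ≡ 159 (mod 341)
159 · 142 = 22578 ≡ 72 (mod 341)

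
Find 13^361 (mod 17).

13

Using repeated squaring:
361 in binary is 101101001, i.e. 361 = 256 + 64 + 32 + 8 + 1.
13^1 ≡ 13 (mod 17)
13^2 ≡ 13^2 = 169 ≡ 16 (mod 17)
13^4 ≡ 16^2 = 256 ≡ 1 (mod 17)
13^8 ≡ 1^2 = 1 (mod 17)
13^16 ≡ 1^2 = 1 (mod 17)
13^32 ≡ 1^2 = 1 (mod 17)
13^64 ≡ 1^2 = 1 (mod 17)
13^128 ≡ 1^2 = 1 (mod 17)
13^256 ≡ 1^2 = 1 (mod 17)
13^361 = 13^256 · 13^64 · 13^32 · 13^8 · 13^1 ≡ 1 · 1 · 1 · 1 · 13 (mod 17).
Accumulate the product:
1 · 1 = 1
1 · 1 = 1
1 · 1 = 1
1 · 13 = 13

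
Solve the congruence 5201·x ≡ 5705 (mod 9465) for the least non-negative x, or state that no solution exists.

gcd(5201, 9465) = 1, so a unique solution mod 9465 exists.
5201⁻¹ ≡ 5081 (mod 9465).
x ≡ 5081·5705 ≡ 5275 (mod 9465).

5275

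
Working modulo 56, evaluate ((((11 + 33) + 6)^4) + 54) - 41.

21

11 + 33 = 44
44 + 6 = 50
(50)^4 ≡ 8 (mod 56)
8 + 54 = 62 ≡ 6 (mod 56)
6 - 41 = -35 ≡ 21 (mod 56)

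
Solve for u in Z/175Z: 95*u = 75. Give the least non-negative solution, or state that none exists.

gcd(95, 175) = 5, and 5 | 75, so solutions exist.
Divide through by 5: 19*u = 15 (mod 35).
19⁻¹ ≡ 24 (mod 35).
u ≡ 24*15 ≡ 10 (mod 35).
The smallest non-negative solution is u = 10.

10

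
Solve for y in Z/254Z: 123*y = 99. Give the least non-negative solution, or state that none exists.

7

gcd(123, 254) = 1, so a unique solution mod 254 exists.
123⁻¹ ≡ 95 (mod 254).
y ≡ 95*99 ≡ 7 (mod 254).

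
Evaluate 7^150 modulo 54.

37

By square-and-multiply:
7^1 ≡ 7 (mod 54)
7^2 ≡ 7^2 = 49 (mod 54)
7^4 ≡ 49^2 = 2401 ≡ 25 (mod 54)
7^8 ≡ 25^2 = 625 ≡ 31 (mod 54)
7^16 ≡ 31^2 = 961 ≡ 43 (mod 54)
7^32 ≡ 43^2 = 1849 ≡ 13 (mod 54)
7^64 ≡ 13^2 = 169 ≡ 7 (mod 54)
7^128 ≡ 7^2 = 49 (mod 54)
7^150 = 7^128 * 7^16 * 7^4 * 7^2 ≡ 49 * 43 * 25 * 49 (mod 54).
Accumulate the product:
49 * 43 = 2107 ≡ 1
1 * 25 = 25
25 * 49 = 1225 ≡ 37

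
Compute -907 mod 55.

-907 = -17·55 + 28, so -907 ≡ 28 (mod 55).

28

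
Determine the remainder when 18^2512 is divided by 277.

18^1 ≡ 18 (mod 277)
18^2 ≡ 18^2 = 324 ≡ 47 (mod 277)
18^4 ≡ 47^2 = 2209 ≡ 270 (mod 277)
18^8 ≡ 270^2 = 72900 ≡ 49 (mod 277)
18^16 ≡ 49^2 = 2401 ≡ 185 (mod 277)
18^32 ≡ 185^2 = 34225 ≡ 154 (mod 277)
18^64 ≡ 154^2 = 23716 ≡ 171 (mod 277)
18^128 ≡ 171^2 = 29241 ≡ 156 (mod 277)
18^256 ≡ 156^2 = 24336 ≡ 237 (mod 277)
18^512 ≡ 237^2 = 56169 ≡ 215 (mod 277)
18^1024 ≡ 215^2 = 46225 ≡ 243 (mod 277)
18^2048 ≡ 243^2 = 59049 ≡ 48 (mod 277)
18^2512 = 18^2048 · 18^256 · 18^128 · 18^64 · 18^16 ≡ 48 · 237 · 156 · 171 · 185 (mod 277).
Accumulate the product:
48 · 237 = 11376 ≡ 19
19 · 156 = 2964 ≡ 194
194 · 171 = 33174 ≡ 211
211 · 185 = 39035 ≡ 255

255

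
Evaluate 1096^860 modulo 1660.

By square-and-multiply:
860 in binary is 1101011100, i.e. 860 = 512 + 256 + 64 + 16 + 8 + 4.
1096^1 ≡ 1096 (mod 1660)
1096^2 ≡ 1096^2 = 1201216 ≡ 1036 (mod 1660)
1096^4 ≡ 1036^2 = 1073296 ≡ 936 (mod 1660)
1096^8 ≡ 936^2 = 876096 ≡ 1276 (mod 1660)
1096^16 ≡ 1276^2 = 1628176 ≡ 1376 (mod 1660)
1096^32 ≡ 1376^2 = 1893376 ≡ 976 (mod 1660)
1096^64 ≡ 976^2 = 952576 ≡ 1396 (mod 1660)
1096^128 ≡ 1396^2 = 1948816 ≡ 1636 (mod 1660)
1096^256 ≡ 1636^2 = 2676496 ≡ 576 (mod 1660)
1096^512 ≡ 576^2 = 331776 ≡ 1436 (mod 1660)
1096^860 = 1096^512 * 1096^256 * 1096^64 * 1096^16 * 1096^8 * 1096^4 ≡ 1436 * 576 * 1396 * 1376 * 1276 * 936 (mod 1660).
Accumulate the product:
1436 * 576 = 827136 ≡ 456
456 * 1396 = 636576 ≡ 796
796 * 1376 = 1095296 ≡ 1356
1356 * 1276 = 1730256 ≡ 536
536 * 936 = 501696 ≡ 376

376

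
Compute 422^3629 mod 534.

14

Compute successive squares:
3629 in binary is 111000101101, i.e. 3629 = 2048 + 1024 + 512 + 32 + 8 + 4 + 1.
422^1 ≡ 422 (mod 534)
422^2 ≡ 422^2 = 178084 ≡ 262 (mod 534)
422^4 ≡ 262^2 = 68644 ≡ 292 (mod 534)
422^8 ≡ 292^2 = 85264 ≡ 358 (mod 534)
422^16 ≡ 358^2 = 128164 ≡ 4 (mod 534)
422^32 ≡ 4^2 = 16 (mod 534)
422^64 ≡ 16^2 = 256 (mod 534)
422^128 ≡ 256^2 = 65536 ≡ 388 (mod 534)
422^256 ≡ 388^2 = 150544 ≡ 490 (mod 534)
422^512 ≡ 490^2 = 240100 ≡ 334 (mod 534)
422^1024 ≡ 334^2 = 111556 ≡ 484 (mod 534)
422^2048 ≡ 484^2 = 234256 ≡ 364 (mod 534)
422^3629 = 422^2048 · 422^1024 · 422^512 · 422^32 · 422^8 · 422^4 · 422^1 ≡ 364 · 484 · 334 · 16 · 358 · 292 · 422 (mod 534).
Accumulate the product:
364 · 484 = 176176 ≡ 490
490 · 334 = 163660 ≡ 256
256 · 16 = 4096 ≡ 358
358 · 358 = 128164 ≡ 4
4 · 292 = 1168 ≡ 100
100 · 422 = 42200 ≡ 14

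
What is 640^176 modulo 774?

658

Using repeated squaring:
176 in binary is 10110000, i.e. 176 = 128 + 32 + 16.
640^1 ≡ 640 (mod 774)
640^2 ≡ 640^2 = 409600 ≡ 154 (mod 774)
640^4 ≡ 154^2 = 23716 ≡ 496 (mod 774)
640^8 ≡ 496^2 = 246016 ≡ 658 (mod 774)
640^16 ≡ 658^2 = 432964 ≡ 298 (mod 774)
640^32 ≡ 298^2 = 88804 ≡ 568 (mod 774)
640^64 ≡ 568^2 = 322624 ≡ 640 (mod 774)
640^128 ≡ 640^2 = 409600 ≡ 154 (mod 774)
640^176 = 640^128 × 640^32 × 640^16 ≡ 154 × 568 × 298 (mod 774).
Accumulate the product:
154 × 568 = 87472 ≡ 10
10 × 298 = 2980 ≡ 658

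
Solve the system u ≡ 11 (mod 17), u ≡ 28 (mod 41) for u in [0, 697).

28

17⁻¹ mod 41: 17*29 ≡ 1 (mod 41), so 17⁻¹ ≡ 29.
u = 11 + 17*((28 − 11)*29 mod 41) = 11 + 17*1 = 28.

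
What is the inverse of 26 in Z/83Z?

Apply the Euclidean algorithm and back-substitute:
83 = 3*26 + 5
26 = 5*5 + 1
5 = 5*1 + 0
gcd(26, 83) = 1, so the inverse exists.
Bézout: 1 = −5*83 + 16*26.
So 26⁻¹ ≡ 16 (mod 83).

16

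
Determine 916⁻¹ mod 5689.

Run the extended Euclidean algorithm:
5689 = 6×916 + 193
916 = 4×193 + 144
193 = 1×144 + 49
144 = 2×49 + 46
49 = 1×46 + 3
46 = 15×3 + 1
3 = 3×1 + 0
gcd(916, 5689) = 1, so the inverse exists.
Back-substitute for 1:
1 = 1×46 − 15×3
  = −15×49 + 16×46
  = 16×144 − 47×49
  = −47×193 + 63×144
  = 63×916 − 299×193
  = −299×5689 + 1857×916
So 916⁻¹ ≡ 1857 (mod 5689).

1857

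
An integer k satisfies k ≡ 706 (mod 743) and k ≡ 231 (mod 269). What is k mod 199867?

743⁻¹ mod 269: 743·21 ≡ 1 (mod 269), so 743⁻¹ ≡ 21.
k = 706 + 743·((231 − 706)·21 mod 269) = 706 + 743·247 = 184227.

184227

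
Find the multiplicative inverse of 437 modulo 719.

719 = 1×437 + 282
437 = 1×282 + 155
282 = 1×155 + 127
155 = 1×127 + 28
127 = 4×28 + 15
28 = 1×15 + 13
15 = 1×13 + 2
13 = 6×2 + 1
2 = 2×1 + 0
gcd(437, 719) = 1, so the inverse exists.
Back-substitute for 1:
1 = 1×13 − 6×2
  = −6×15 + 7×13
  = 7×28 − 13×15
  = −13×127 + 59×28
  = 59×155 − 72×127
  = −72×282 + 131×155
  = 131×437 − 203×282
  = −203×719 + 334×437
So 437⁻¹ ≡ 334 (mod 719).

334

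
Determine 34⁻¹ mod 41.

Run the extended Euclidean algorithm:
41 = 1*34 + 7
34 = 4*7 + 6
7 = 1*6 + 1
6 = 6*1 + 0
gcd(34, 41) = 1, so the inverse exists.
Back-substitute for 1:
1 = 1*7 − 1*6
  = −1*34 + 5*7
  = 5*41 − 6*34
So 34⁻¹ ≡ −6 ≡ 35 (mod 41).

35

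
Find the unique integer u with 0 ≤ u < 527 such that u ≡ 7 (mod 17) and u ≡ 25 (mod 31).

211

17⁻¹ mod 31: 17×11 ≡ 1 (mod 31), so 17⁻¹ ≡ 11.
u = 7 + 17×((25 − 7)×11 mod 31) = 7 + 17×12 = 211.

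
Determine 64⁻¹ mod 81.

Apply the Euclidean algorithm and back-substitute:
81 = 1×64 + 17
64 = 3×17 + 13
17 = 1×13 + 4
13 = 3×4 + 1
4 = 4×1 + 0
gcd(64, 81) = 1, so the inverse exists.
Back-substitute for 1:
1 = 1×13 − 3×4
  = −3×17 + 4×13
  = 4×64 − 15×17
  = −15×81 + 19×64
So 64⁻¹ ≡ 19 (mod 81).

19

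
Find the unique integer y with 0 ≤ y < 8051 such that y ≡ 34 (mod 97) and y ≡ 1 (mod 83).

4981

97⁻¹ mod 83: 97*6 ≡ 1 (mod 83), so 97⁻¹ ≡ 6.
y = 34 + 97*((1 − 34)*6 mod 83) = 34 + 97*51 = 4981.
Check: 4981 mod 97 = 34, 4981 mod 83 = 1. ✓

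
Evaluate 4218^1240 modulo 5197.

4380

Compute successive squares:
1240 in binary is 10011011000, i.e. 1240 = 1024 + 128 + 64 + 16 + 8.
4218^1 ≡ 4218 (mod 5197)
4218^2 ≡ 4218^2 = 17791524 ≡ 2193 (mod 5197)
4218^4 ≡ 2193^2 = 4809249 ≡ 2024 (mod 5197)
4218^8 ≡ 2024^2 = 4096576 ≡ 1340 (mod 5197)
4218^16 ≡ 1340^2 = 1795600 ≡ 2635 (mod 5197)
4218^32 ≡ 2635^2 = 6943225 ≡ 33 (mod 5197)
4218^64 ≡ 33^2 = 1089 (mod 5197)
4218^128 ≡ 1089^2 = 1185921 ≡ 1005 (mod 5197)
4218^256 ≡ 1005^2 = 1010025 ≡ 1807 (mod 5197)
4218^512 ≡ 1807^2 = 3265249 ≡ 1533 (mod 5197)
4218^1024 ≡ 1533^2 = 2350089 ≡ 1045 (mod 5197)
4218^1240 = 4218^1024 · 4218^128 · 4218^64 · 4218^16 · 4218^8 ≡ 1045 · 1005 · 1089 · 2635 · 1340 (mod 5197).
Accumulate the product:
1045 · 1005 = 1050225 ≡ 431
431 · 1089 = 469359 ≡ 1629
1629 · 2635 = 4292415 ≡ 4890
4890 · 1340 = 6552600 ≡ 4380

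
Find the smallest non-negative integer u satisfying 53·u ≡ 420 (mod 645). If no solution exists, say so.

gcd(53, 645) = 1, so a unique solution mod 645 exists.
53⁻¹ ≡ 572 (mod 645).
u ≡ 572·420 ≡ 300 (mod 645).

300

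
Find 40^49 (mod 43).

6

49 in binary is 110001, i.e. 49 = 32 + 16 + 1.
40^1 ≡ 40 (mod 43)
40^2 ≡ 40^2 = 1600 ≡ 9 (mod 43)
40^4 ≡ 9^2 = 81 ≡ 38 (mod 43)
40^8 ≡ 38^2 = 1444 ≡ 25 (mod 43)
40^16 ≡ 25^2 = 625 ≡ 23 (mod 43)
40^32 ≡ 23^2 = 529 ≡ 13 (mod 43)
40^49 = 40^32 * 40^16 * 40^1 ≡ 13 * 23 * 40 (mod 43).
Accumulate the product:
13 * 23 = 299 ≡ 41
41 * 40 = 1640 ≡ 6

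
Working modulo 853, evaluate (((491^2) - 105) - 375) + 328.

(491)^2 ≡ 535 (mod 853)
535 - 105 = 430
430 - 375 = 55
55 + 328 = 383

383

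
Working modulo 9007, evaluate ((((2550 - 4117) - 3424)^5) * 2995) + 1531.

2550 - 4117 = -1567 ≡ 7440 (mod 9007)
7440 - 3424 = 4016
(4016)^5 ≡ 5559 (mod 9007)
5559 * 2995 = 16649205 ≡ 4269 (mod 9007)
4269 + 1531 = 5800

5800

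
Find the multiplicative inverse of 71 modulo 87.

Run the extended Euclidean algorithm:
87 = 1·71 + 16
71 = 4·16 + 7
16 = 2·7 + 2
7 = 3·2 + 1
2 = 2·1 + 0
gcd(71, 87) = 1, so the inverse exists.
Back-substitute for 1:
1 = 1·7 − 3·2
  = −3·16 + 7·7
  = 7·71 − 31·16
  = −31·87 + 38·71
So 71⁻¹ ≡ 38 (mod 87).

38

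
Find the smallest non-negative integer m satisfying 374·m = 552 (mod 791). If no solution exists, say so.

gcd(374, 791) = 1, so a unique solution mod 791 exists.
374⁻¹ ≡ 607 (mod 791).
m ≡ 607·552 ≡ 471 (mod 791).

471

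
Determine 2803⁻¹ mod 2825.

By the extended Euclidean algorithm:
2825 = 1×2803 + 22
2803 = 127×22 + 9
22 = 2×9 + 4
9 = 2×4 + 1
4 = 4×1 + 0
gcd(2803, 2825) = 1, so the inverse exists.
Bézout: 1 = −637×2825 + 642×2803.
So 2803⁻¹ ≡ 642 (mod 2825).

642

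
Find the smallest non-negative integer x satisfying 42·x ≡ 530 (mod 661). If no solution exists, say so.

170

gcd(42, 661) = 1, so a unique solution mod 661 exists.
42⁻¹ ≡ 362 (mod 661).
x ≡ 362·530 ≡ 170 (mod 661).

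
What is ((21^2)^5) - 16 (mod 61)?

(21)^2 ≡ 14 (mod 61)
(14)^5 ≡ 48 (mod 61)
48 - 16 = 32

32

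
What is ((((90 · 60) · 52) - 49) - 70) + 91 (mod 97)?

90 · 60 = 5400 ≡ 65 (mod 97)
65 · 52 = 3380 ≡ 82 (mod 97)
82 - 49 = 33
33 - 70 = -37 ≡ 60 (mod 97)
60 + 91 = 151 ≡ 54 (mod 97)

54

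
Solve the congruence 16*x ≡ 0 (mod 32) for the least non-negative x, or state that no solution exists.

gcd(16, 32) = 16, and 16 | 0, so solutions exist.
Divide through by 16: 1*x = 0 (mod 2).
1⁻¹ ≡ 1 (mod 2).
x ≡ 1*0 ≡ 0 (mod 2).
The smallest non-negative solution is x = 0.

0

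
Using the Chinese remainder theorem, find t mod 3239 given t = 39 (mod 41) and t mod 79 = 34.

41⁻¹ mod 79: 41·27 ≡ 1 (mod 79), so 41⁻¹ ≡ 27.
t = 39 + 41·((34 − 39)·27 mod 79) = 39 + 41·23 = 982.
Check: 982 mod 41 = 39, 982 mod 79 = 34. ✓

982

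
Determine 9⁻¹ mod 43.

43 = 4·9 + 7
9 = 1·7 + 2
7 = 3·2 + 1
2 = 2·1 + 0
gcd(9, 43) = 1, so the inverse exists.
Back-substitute for 1:
1 = 1·7 − 3·2
  = −3·9 + 4·7
  = 4·43 − 19·9
So 9⁻¹ ≡ −19 ≡ 24 (mod 43).

24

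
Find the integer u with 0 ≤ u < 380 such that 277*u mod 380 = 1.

273

Run the extended Euclidean algorithm:
380 = 1×277 + 103
277 = 2×103 + 71
103 = 1×71 + 32
71 = 2×32 + 7
32 = 4×7 + 4
7 = 1×4 + 3
4 = 1×3 + 1
3 = 3×1 + 0
gcd(277, 380) = 1, so the inverse exists.
Bézout: 1 = 78×380 − 107×277.
So 277⁻¹ ≡ −107 ≡ 273 (mod 380).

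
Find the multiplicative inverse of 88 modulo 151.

151 = 1·88 + 63
88 = 1·63 + 25
63 = 2·25 + 13
25 = 1·13 + 12
13 = 1·12 + 1
12 = 12·1 + 0
gcd(88, 151) = 1, so the inverse exists.
Back-substitute for 1:
1 = 1·13 − 1·12
  = −1·25 + 2·13
  = 2·63 − 5·25
  = −5·88 + 7·63
  = 7·151 − 12·88
So 88⁻¹ ≡ −12 ≡ 139 (mod 151).

139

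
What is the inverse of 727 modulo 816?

55

Run the extended Euclidean algorithm:
816 = 1*727 + 89
727 = 8*89 + 15
89 = 5*15 + 14
15 = 1*14 + 1
14 = 14*1 + 0
gcd(727, 816) = 1, so the inverse exists.
Bézout: 1 = −49*816 + 55*727.
So 727⁻¹ ≡ 55 (mod 816).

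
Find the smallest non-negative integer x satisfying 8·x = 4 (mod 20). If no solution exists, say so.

gcd(8, 20) = 4, and 4 | 4, so solutions exist.
Divide through by 4: 2·x ≡ 1 (mod 5).
2⁻¹ ≡ 3 (mod 5).
x ≡ 3·1 ≡ 3 (mod 5).
The smallest non-negative solution is x = 3.

3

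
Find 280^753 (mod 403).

125

Using repeated squaring:
753 in binary is 1011110001, i.e. 753 = 512 + 128 + 64 + 32 + 16 + 1.
280^1 ≡ 280 (mod 403)
280^2 ≡ 280^2 = 78400 ≡ 218 (mod 403)
280^4 ≡ 218^2 = 47524 ≡ 373 (mod 403)
280^8 ≡ 373^2 = 139129 ≡ 94 (mod 403)
280^16 ≡ 94^2 = 8836 ≡ 373 (mod 403)
280^32 ≡ 373^2 = 139129 ≡ 94 (mod 403)
280^64 ≡ 94^2 = 8836 ≡ 373 (mod 403)
280^128 ≡ 373^2 = 139129 ≡ 94 (mod 403)
280^256 ≡ 94^2 = 8836 ≡ 373 (mod 403)
280^512 ≡ 373^2 = 139129 ≡ 94 (mod 403)
280^753 = 280^512 × 280^128 × 280^64 × 280^32 × 280^16 × 280^1 ≡ 94 × 94 × 373 × 94 × 373 × 280 (mod 403).
Accumulate the product:
94 × 94 = 8836 ≡ 373
373 × 373 = 139129 ≡ 94
94 × 94 = 8836 ≡ 373
373 × 373 = 139129 ≡ 94
94 × 280 = 26320 ≡ 125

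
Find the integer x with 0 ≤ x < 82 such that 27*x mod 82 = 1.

82 = 3*27 + 1
27 = 27*1 + 0
gcd(27, 82) = 1, so the inverse exists.
Bézout: 1 = 1*82 − 3*27.
So 27⁻¹ ≡ −3 ≡ 79 (mod 82).

79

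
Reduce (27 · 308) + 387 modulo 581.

569

27 · 308 = 8316 ≡ 182 (mod 581)
182 + 387 = 569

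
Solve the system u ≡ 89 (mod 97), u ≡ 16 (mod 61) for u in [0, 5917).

2029

97⁻¹ mod 61: 97*39 ≡ 1 (mod 61), so 97⁻¹ ≡ 39.
u = 89 + 97*((16 − 89)*39 mod 61) = 89 + 97*20 = 2029.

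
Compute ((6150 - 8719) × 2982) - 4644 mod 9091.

6150 - 8719 = -2569 ≡ 6522 (mod 9091)
6522 × 2982 = 19448604 ≡ 2955 (mod 9091)
2955 - 4644 = -1689 ≡ 7402 (mod 9091)

7402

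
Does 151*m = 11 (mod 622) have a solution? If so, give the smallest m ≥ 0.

585

gcd(151, 622) = 1, so a unique solution mod 622 exists.
151⁻¹ ≡ 449 (mod 622).
m ≡ 449*11 ≡ 585 (mod 622).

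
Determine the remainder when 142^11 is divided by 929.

Using repeated squaring:
11 in binary is 1011, i.e. 11 = 8 + 2 + 1.
142^1 ≡ 142 (mod 929)
142^2 ≡ 142^2 = 20164 ≡ 655 (mod 929)
142^4 ≡ 655^2 = 429025 ≡ 756 (mod 929)
142^8 ≡ 756^2 = 571536 ≡ 201 (mod 929)
142^11 = 142^8 · 142^2 · 142^1 ≡ 201 · 655 · 142 (mod 929).
Accumulate the product:
201 · 655 = 131655 ≡ 666
666 · 142 = 94572 ≡ 743

743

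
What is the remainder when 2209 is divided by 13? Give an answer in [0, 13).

2209 = 169·13 + 12, so 2209 ≡ 12 (mod 13).

12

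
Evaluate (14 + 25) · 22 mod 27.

14 + 25 = 39 ≡ 12 (mod 27)
12 · 22 = 264 ≡ 21 (mod 27)

21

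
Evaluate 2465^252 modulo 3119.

408

Compute successive squares:
252 in binary is 11111100, i.e. 252 = 128 + 64 + 32 + 16 + 8 + 4.
2465^1 ≡ 2465 (mod 3119)
2465^2 ≡ 2465^2 = 6076225 ≡ 413 (mod 3119)
2465^4 ≡ 413^2 = 170569 ≡ 2143 (mod 3119)
2465^8 ≡ 2143^2 = 4592449 ≡ 1281 (mod 3119)
2465^16 ≡ 1281^2 = 1640961 ≡ 367 (mod 3119)
2465^32 ≡ 367^2 = 134689 ≡ 572 (mod 3119)
2465^64 ≡ 572^2 = 327184 ≡ 2808 (mod 3119)
2465^128 ≡ 2808^2 = 7884864 ≡ 32 (mod 3119)
2465^252 = 2465^128 * 2465^64 * 2465^32 * 2465^16 * 2465^8 * 2465^4 ≡ 32 * 2808 * 572 * 367 * 1281 * 2143 (mod 3119).
Accumulate the product:
32 * 2808 = 89856 ≡ 2524
2524 * 572 = 1443728 ≡ 2750
2750 * 367 = 1009250 ≡ 1813
1813 * 1281 = 2322453 ≡ 1917
1917 * 2143 = 4108131 ≡ 408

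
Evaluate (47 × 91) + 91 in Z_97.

3

47 × 91 = 4277 ≡ 9 (mod 97)
9 + 91 = 100 ≡ 3 (mod 97)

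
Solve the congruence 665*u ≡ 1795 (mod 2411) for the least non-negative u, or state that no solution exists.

329

gcd(665, 2411) = 1, so a unique solution mod 2411 exists.
665⁻¹ ≡ 794 (mod 2411).
u ≡ 794*1795 ≡ 329 (mod 2411).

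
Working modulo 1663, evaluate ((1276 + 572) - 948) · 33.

1276 + 572 = 1848 ≡ 185 (mod 1663)
185 - 948 = -763 ≡ 900 (mod 1663)
900 · 33 = 29700 ≡ 1429 (mod 1663)

1429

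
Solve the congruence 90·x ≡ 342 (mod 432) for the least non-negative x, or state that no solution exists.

gcd(90, 432) = 18, and 18 | 342, so solutions exist.
Divide through by 18: 5·x ≡ 19 mod 24.
5⁻¹ ≡ 5 (mod 24).
x ≡ 5·19 ≡ 23 (mod 24).
The smallest non-negative solution is x = 23.

23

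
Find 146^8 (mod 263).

157

Compute successive squares:
146^1 ≡ 146 (mod 263)
146^2 ≡ 146^2 = 21316 ≡ 13 (mod 263)
146^4 ≡ 13^2 = 169 (mod 263)
146^8 ≡ 169^2 = 28561 ≡ 157 (mod 263)
So 146^8 ≡ 157 (mod 263).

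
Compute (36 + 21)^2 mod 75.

36 + 21 = 57
(57)^2 ≡ 24 (mod 75)

24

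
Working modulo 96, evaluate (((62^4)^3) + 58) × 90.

(62)^4 ≡ 16 (mod 96)
(16)^3 ≡ 64 (mod 96)
64 + 58 = 122 ≡ 26 (mod 96)
26 × 90 = 2340 ≡ 36 (mod 96)

36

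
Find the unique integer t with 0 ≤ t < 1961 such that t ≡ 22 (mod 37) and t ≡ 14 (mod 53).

1021

37⁻¹ mod 53: 37*43 ≡ 1 (mod 53), so 37⁻¹ ≡ 43.
t = 22 + 37*((14 − 22)*43 mod 53) = 22 + 37*27 = 1021.
Check: 1021 mod 37 = 22, 1021 mod 53 = 14. ✓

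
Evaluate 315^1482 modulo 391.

Compute successive squares:
315^1 ≡ 315 (mod 391)
315^2 ≡ 315^2 = 99225 ≡ 302 (mod 391)
315^4 ≡ 302^2 = 91204 ≡ 101 (mod 391)
315^8 ≡ 101^2 = 10201 ≡ 35 (mod 391)
315^16 ≡ 35^2 = 1225 ≡ 52 (mod 391)
315^32 ≡ 52^2 = 2704 ≡ 358 (mod 391)
315^64 ≡ 358^2 = 128164 ≡ 307 (mod 391)
315^128 ≡ 307^2 = 94249 ≡ 18 (mod 391)
315^256 ≡ 18^2 = 324 (mod 391)
315^512 ≡ 324^2 = 104976 ≡ 188 (mod 391)
315^1024 ≡ 188^2 = 35344 ≡ 154 (mod 391)
315^1482 = 315^1024 * 315^256 * 315^128 * 315^64 * 315^8 * 315^2 ≡ 154 * 324 * 18 * 307 * 35 * 302 (mod 391).
Accumulate the product:
154 * 324 = 49896 ≡ 239
239 * 18 = 4302 ≡ 1
1 * 307 = 307
307 * 35 = 10745 ≡ 188
188 * 302 = 56776 ≡ 81

81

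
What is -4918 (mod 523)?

-4918 = -10*523 + 312, so -4918 ≡ 312 (mod 523).

312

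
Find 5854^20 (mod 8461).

1381

20 in binary is 10100, i.e. 20 = 16 + 4.
5854^1 ≡ 5854 (mod 8461)
5854^2 ≡ 5854^2 = 34269316 ≡ 2266 (mod 8461)
5854^4 ≡ 2266^2 = 5134756 ≡ 7390 (mod 8461)
5854^8 ≡ 7390^2 = 54612100 ≡ 4806 (mod 8461)
5854^16 ≡ 4806^2 = 23097636 ≡ 7567 (mod 8461)
5854^20 = 5854^16 × 5854^4 ≡ 7567 × 7390 (mod 8461).
7567 × 7390 = 55920130 ≡ 1381 (mod 8461).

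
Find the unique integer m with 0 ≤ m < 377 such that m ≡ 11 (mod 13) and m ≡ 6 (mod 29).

180

13⁻¹ mod 29: 13×9 ≡ 1 (mod 29), so 13⁻¹ ≡ 9.
m = 11 + 13×((6 − 11)×9 mod 29) = 11 + 13×13 = 180.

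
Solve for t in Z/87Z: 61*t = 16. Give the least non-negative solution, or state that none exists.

73

gcd(61, 87) = 1, so a unique solution mod 87 exists.
61⁻¹ ≡ 10 (mod 87).
t ≡ 10*16 ≡ 73 (mod 87).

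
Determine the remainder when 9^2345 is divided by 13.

9^1 ≡ 9 (mod 13)
9^2 ≡ 9^2 = 81 ≡ 3 (mod 13)
9^4 ≡ 3^2 = 9 (mod 13)
9^8 ≡ 9^2 = 81 ≡ 3 (mod 13)
9^16 ≡ 3^2 = 9 (mod 13)
9^32 ≡ 9^2 = 81 ≡ 3 (mod 13)
9^64 ≡ 3^2 = 9 (mod 13)
9^128 ≡ 9^2 = 81 ≡ 3 (mod 13)
9^256 ≡ 3^2 = 9 (mod 13)
9^512 ≡ 9^2 = 81 ≡ 3 (mod 13)
9^1024 ≡ 3^2 = 9 (mod 13)
9^2048 ≡ 9^2 = 81 ≡ 3 (mod 13)
9^2345 = 9^2048 * 9^256 * 9^32 * 9^8 * 9^1 ≡ 3 * 9 * 3 * 3 * 9 (mod 13).
Accumulate the product:
3 * 9 = 27 ≡ 1
1 * 3 = 3
3 * 3 = 9
9 * 9 = 81 ≡ 3

3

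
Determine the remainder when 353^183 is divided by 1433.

Compute successive squares:
183 in binary is 10110111, i.e. 183 = 128 + 32 + 16 + 4 + 2 + 1.
353^1 ≡ 353 (mod 1433)
353^2 ≡ 353^2 = 124609 ≡ 1371 (mod 1433)
353^4 ≡ 1371^2 = 1879641 ≡ 978 (mod 1433)
353^8 ≡ 978^2 = 956484 ≡ 673 (mod 1433)
353^16 ≡ 673^2 = 452929 ≡ 101 (mod 1433)
353^32 ≡ 101^2 = 10201 ≡ 170 (mod 1433)
353^64 ≡ 170^2 = 28900 ≡ 240 (mod 1433)
353^128 ≡ 240^2 = 57600 ≡ 280 (mod 1433)
353^183 = 353^128 · 353^32 · 353^16 · 353^4 · 353^2 · 353^1 ≡ 280 · 170 · 101 · 978 · 1371 · 353 (mod 1433).
Accumulate the product:
280 · 170 = 47600 ≡ 311
311 · 101 = 31411 ≡ 1318
1318 · 978 = 1289004 ≡ 737
737 · 1371 = 1010427 ≡ 162
162 · 353 = 57186 ≡ 1299

1299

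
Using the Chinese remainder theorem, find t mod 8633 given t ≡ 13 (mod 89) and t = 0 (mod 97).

3395

89⁻¹ mod 97: 89×12 ≡ 1 (mod 97), so 89⁻¹ ≡ 12.
t = 13 + 89×((0 − 13)×12 mod 97) = 13 + 89×38 = 3395.
Check: 3395 mod 89 = 13, 3395 mod 97 = 0. ✓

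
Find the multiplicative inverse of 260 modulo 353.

167

353 = 1*260 + 93
260 = 2*93 + 74
93 = 1*74 + 19
74 = 3*19 + 17
19 = 1*17 + 2
17 = 8*2 + 1
2 = 2*1 + 0
gcd(260, 353) = 1, so the inverse exists.
Bézout: 1 = −123*353 + 167*260.
So 260⁻¹ ≡ 167 (mod 353).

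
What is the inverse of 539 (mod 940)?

579

940 = 1×539 + 401
539 = 1×401 + 138
401 = 2×138 + 125
138 = 1×125 + 13
125 = 9×13 + 8
13 = 1×8 + 5
8 = 1×5 + 3
5 = 1×3 + 2
3 = 1×2 + 1
2 = 2×1 + 0
gcd(539, 940) = 1, so the inverse exists.
Back-substitute for 1:
1 = 1×3 − 1×2
  = −1×5 + 2×3
  = 2×8 − 3×5
  = −3×13 + 5×8
  = 5×125 − 48×13
  = −48×138 + 53×125
  = 53×401 − 154×138
  = −154×539 + 207×401
  = 207×940 − 361×539
So 539⁻¹ ≡ −361 ≡ 579 (mod 940).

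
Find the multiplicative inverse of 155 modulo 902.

419

By the extended Euclidean algorithm:
902 = 5×155 + 127
155 = 1×127 + 28
127 = 4×28 + 15
28 = 1×15 + 13
15 = 1×13 + 2
13 = 6×2 + 1
2 = 2×1 + 0
gcd(155, 902) = 1, so the inverse exists.
Bézout: 1 = −72×902 + 419×155.
So 155⁻¹ ≡ 419 (mod 902).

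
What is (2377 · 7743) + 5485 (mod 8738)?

2377 · 7743 = 18405111 ≡ 2883 (mod 8738)
2883 + 5485 = 8368

8368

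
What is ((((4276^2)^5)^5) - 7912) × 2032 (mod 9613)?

3988

(4276)^2 ≡ 250 (mod 9613)
(250)^5 ≡ 7191 (mod 9613)
(7191)^5 ≡ 2975 (mod 9613)
2975 - 7912 = -4937 ≡ 4676 (mod 9613)
4676 × 2032 = 9501632 ≡ 3988 (mod 9613)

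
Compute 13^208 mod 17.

1

13^1 ≡ 13 (mod 17)
13^2 ≡ 13^2 = 169 ≡ 16 (mod 17)
13^4 ≡ 16^2 = 256 ≡ 1 (mod 17)
13^8 ≡ 1^2 = 1 (mod 17)
13^16 ≡ 1^2 = 1 (mod 17)
13^32 ≡ 1^2 = 1 (mod 17)
13^64 ≡ 1^2 = 1 (mod 17)
13^128 ≡ 1^2 = 1 (mod 17)
13^208 = 13^128 · 13^64 · 13^16 ≡ 1 · 1 · 1 (mod 17).
Accumulate the product:
1 · 1 = 1
1 · 1 = 1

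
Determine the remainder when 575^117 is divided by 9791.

809

117 in binary is 1110101, i.e. 117 = 64 + 32 + 16 + 4 + 1.
575^1 ≡ 575 (mod 9791)
575^2 ≡ 575^2 = 330625 ≡ 7522 (mod 9791)
575^4 ≡ 7522^2 = 56580484 ≡ 8086 (mod 9791)
575^8 ≡ 8086^2 = 65383396 ≡ 8889 (mod 9791)
575^16 ≡ 8889^2 = 79014321 ≡ 951 (mod 9791)
575^32 ≡ 951^2 = 904401 ≡ 3629 (mod 9791)
575^64 ≡ 3629^2 = 13169641 ≡ 746 (mod 9791)
575^117 = 575^64 * 575^32 * 575^16 * 575^4 * 575^1 ≡ 746 * 3629 * 951 * 8086 * 575 (mod 9791).
Accumulate the product:
746 * 3629 = 2707234 ≡ 4918
4918 * 951 = 4677018 ≡ 6711
6711 * 8086 = 54265146 ≡ 3424
3424 * 575 = 1968800 ≡ 809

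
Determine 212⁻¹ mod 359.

232

359 = 1*212 + 147
212 = 1*147 + 65
147 = 2*65 + 17
65 = 3*17 + 14
17 = 1*14 + 3
14 = 4*3 + 2
3 = 1*2 + 1
2 = 2*1 + 0
gcd(212, 359) = 1, so the inverse exists.
Back-substitute for 1:
1 = 1*3 − 1*2
  = −1*14 + 5*3
  = 5*17 − 6*14
  = −6*65 + 23*17
  = 23*147 − 52*65
  = −52*212 + 75*147
  = 75*359 − 127*212
So 212⁻¹ ≡ −127 ≡ 232 (mod 359).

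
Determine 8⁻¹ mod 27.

17

Run the extended Euclidean algorithm:
27 = 3×8 + 3
8 = 2×3 + 2
3 = 1×2 + 1
2 = 2×1 + 0
gcd(8, 27) = 1, so the inverse exists.
Bézout: 1 = 3×27 − 10×8.
So 8⁻¹ ≡ −10 ≡ 17 (mod 27).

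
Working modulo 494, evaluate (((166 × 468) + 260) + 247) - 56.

166 × 468 = 77688 ≡ 130 (mod 494)
130 + 260 = 390
390 + 247 = 637 ≡ 143 (mod 494)
143 - 56 = 87

87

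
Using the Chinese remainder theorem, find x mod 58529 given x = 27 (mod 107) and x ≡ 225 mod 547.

107⁻¹ mod 547: 107*501 ≡ 1 (mod 547), so 107⁻¹ ≡ 501.
x = 27 + 107*((225 − 27)*501 mod 547) = 27 + 107*191 = 20464.
Check: 20464 mod 107 = 27, 20464 mod 547 = 225. ✓

20464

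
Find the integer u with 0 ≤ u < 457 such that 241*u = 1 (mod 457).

256

Apply the Euclidean algorithm and back-substitute:
457 = 1×241 + 216
241 = 1×216 + 25
216 = 8×25 + 16
25 = 1×16 + 9
16 = 1×9 + 7
9 = 1×7 + 2
7 = 3×2 + 1
2 = 2×1 + 0
gcd(241, 457) = 1, so the inverse exists.
Back-substitute for 1:
1 = 1×7 − 3×2
  = −3×9 + 4×7
  = 4×16 − 7×9
  = −7×25 + 11×16
  = 11×216 − 95×25
  = −95×241 + 106×216
  = 106×457 − 201×241
So 241⁻¹ ≡ −201 ≡ 256 (mod 457).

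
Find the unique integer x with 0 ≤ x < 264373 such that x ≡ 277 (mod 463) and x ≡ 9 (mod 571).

463⁻¹ mod 571: 463×37 ≡ 1 (mod 571), so 463⁻¹ ≡ 37.
x = 277 + 463×((9 − 277)×37 mod 571) = 277 + 463×362 = 167883.

167883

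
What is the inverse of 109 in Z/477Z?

Apply the Euclidean algorithm and back-substitute:
477 = 4*109 + 41
109 = 2*41 + 27
41 = 1*27 + 14
27 = 1*14 + 13
14 = 1*13 + 1
13 = 13*1 + 0
gcd(109, 477) = 1, so the inverse exists.
Back-substitute for 1:
1 = 1*14 − 1*13
  = −1*27 + 2*14
  = 2*41 − 3*27
  = −3*109 + 8*41
  = 8*477 − 35*109
So 109⁻¹ ≡ −35 ≡ 442 (mod 477).

442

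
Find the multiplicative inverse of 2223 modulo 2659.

433

By the extended Euclidean algorithm:
2659 = 1·2223 + 436
2223 = 5·436 + 43
436 = 10·43 + 6
43 = 7·6 + 1
6 = 6·1 + 0
gcd(2223, 2659) = 1, so the inverse exists.
Back-substitute for 1:
1 = 1·43 − 7·6
  = −7·436 + 71·43
  = 71·2223 − 362·436
  = −362·2659 + 433·2223
So 2223⁻¹ ≡ 433 (mod 2659).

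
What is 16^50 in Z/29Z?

16

Compute successive squares:
50 in binary is 110010, i.e. 50 = 32 + 16 + 2.
16^1 ≡ 16 (mod 29)
16^2 ≡ 16^2 = 256 ≡ 24 (mod 29)
16^4 ≡ 24^2 = 576 ≡ 25 (mod 29)
16^8 ≡ 25^2 = 625 ≡ 16 (mod 29)
16^16 ≡ 16^2 = 256 ≡ 24 (mod 29)
16^32 ≡ 24^2 = 576 ≡ 25 (mod 29)
16^50 = 16^32 · 16^16 · 16^2 ≡ 25 · 24 · 24 (mod 29).
Accumulate the product:
25 · 24 = 600 ≡ 20
20 · 24 = 480 ≡ 16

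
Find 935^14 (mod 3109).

2011

14 in binary is 1110, i.e. 14 = 8 + 4 + 2.
935^1 ≡ 935 (mod 3109)
935^2 ≡ 935^2 = 874225 ≡ 596 (mod 3109)
935^4 ≡ 596^2 = 355216 ≡ 790 (mod 3109)
935^8 ≡ 790^2 = 624100 ≡ 2300 (mod 3109)
935^14 = 935^8 * 935^4 * 935^2 ≡ 2300 * 790 * 596 (mod 3109).
Accumulate the product:
2300 * 790 = 1817000 ≡ 1344
1344 * 596 = 801024 ≡ 2011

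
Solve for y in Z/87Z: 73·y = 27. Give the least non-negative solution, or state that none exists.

gcd(73, 87) = 1, so a unique solution mod 87 exists.
73⁻¹ ≡ 31 (mod 87).
y ≡ 31·27 ≡ 54 (mod 87).

54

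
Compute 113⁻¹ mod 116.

Run the extended Euclidean algorithm:
116 = 1×113 + 3
113 = 37×3 + 2
3 = 1×2 + 1
2 = 2×1 + 0
gcd(113, 116) = 1, so the inverse exists.
Bézout: 1 = 38×116 − 39×113.
So 113⁻¹ ≡ −39 ≡ 77 (mod 116).

77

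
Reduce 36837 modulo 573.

165

36837 = 64*573 + 165, so 36837 ≡ 165 (mod 573).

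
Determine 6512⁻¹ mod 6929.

1429

6929 = 1·6512 + 417
6512 = 15·417 + 257
417 = 1·257 + 160
257 = 1·160 + 97
160 = 1·97 + 63
97 = 1·63 + 34
63 = 1·34 + 29
34 = 1·29 + 5
29 = 5·5 + 4
5 = 1·4 + 1
4 = 4·1 + 0
gcd(6512, 6929) = 1, so the inverse exists.
Back-substitute for 1:
1 = 1·5 − 1·4
  = −1·29 + 6·5
  = 6·34 − 7·29
  = −7·63 + 13·34
  = 13·97 − 20·63
  = −20·160 + 33·97
  = 33·257 − 53·160
  = −53·417 + 86·257
  = 86·6512 − 1343·417
  = −1343·6929 + 1429·6512
So 6512⁻¹ ≡ 1429 (mod 6929).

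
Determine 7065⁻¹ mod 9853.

By the extended Euclidean algorithm:
9853 = 1·7065 + 2788
7065 = 2·2788 + 1489
2788 = 1·1489 + 1299
1489 = 1·1299 + 190
1299 = 6·190 + 159
190 = 1·159 + 31
159 = 5·31 + 4
31 = 7·4 + 3
4 = 1·3 + 1
3 = 3·1 + 0
gcd(7065, 9853) = 1, so the inverse exists.
Bézout: 1 = 1822·9853 − 2541·7065.
So 7065⁻¹ ≡ −2541 ≡ 7312 (mod 9853).

7312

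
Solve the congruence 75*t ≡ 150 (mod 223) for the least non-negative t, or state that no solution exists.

2

gcd(75, 223) = 1, so a unique solution mod 223 exists.
75⁻¹ ≡ 113 (mod 223).
t ≡ 113*150 ≡ 2 (mod 223).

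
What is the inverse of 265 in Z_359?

Apply the Euclidean algorithm and back-substitute:
359 = 1×265 + 94
265 = 2×94 + 77
94 = 1×77 + 17
77 = 4×17 + 9
17 = 1×9 + 8
9 = 1×8 + 1
8 = 8×1 + 0
gcd(265, 359) = 1, so the inverse exists.
Back-substitute for 1:
1 = 1×9 − 1×8
  = −1×17 + 2×9
  = 2×77 − 9×17
  = −9×94 + 11×77
  = 11×265 − 31×94
  = −31×359 + 42×265
So 265⁻¹ ≡ 42 (mod 359).

42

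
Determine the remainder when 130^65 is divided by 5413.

3048

By square-and-multiply:
130^1 ≡ 130 (mod 5413)
130^2 ≡ 130^2 = 16900 ≡ 661 (mod 5413)
130^4 ≡ 661^2 = 436921 ≡ 3881 (mod 5413)
130^8 ≡ 3881^2 = 15062161 ≡ 3195 (mod 5413)
130^16 ≡ 3195^2 = 10208025 ≡ 4520 (mod 5413)
130^32 ≡ 4520^2 = 20430400 ≡ 1738 (mod 5413)
130^64 ≡ 1738^2 = 3020644 ≡ 190 (mod 5413)
130^65 = 130^64 × 130^1 ≡ 190 × 130 (mod 5413).
190 × 130 = 24700 ≡ 3048 (mod 5413).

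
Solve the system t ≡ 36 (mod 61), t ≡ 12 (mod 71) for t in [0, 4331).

61⁻¹ mod 71: 61*7 ≡ 1 (mod 71), so 61⁻¹ ≡ 7.
t = 36 + 61*((12 − 36)*7 mod 71) = 36 + 61*45 = 2781.
Check: 2781 mod 61 = 36, 2781 mod 71 = 12. ✓

2781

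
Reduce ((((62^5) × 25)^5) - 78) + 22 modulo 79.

16

(62)^5 ≡ 10 (mod 79)
10 × 25 = 250 ≡ 13 (mod 79)
(13)^5 ≡ 72 (mod 79)
72 - 78 = -6 ≡ 73 (mod 79)
73 + 22 = 95 ≡ 16 (mod 79)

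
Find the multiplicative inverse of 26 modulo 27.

26

27 = 1×26 + 1
26 = 26×1 + 0
gcd(26, 27) = 1, so the inverse exists.
Bézout: 1 = 1×27 − 1×26.
So 26⁻¹ ≡ −1 ≡ 26 (mod 27).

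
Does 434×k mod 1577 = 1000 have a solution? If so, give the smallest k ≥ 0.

gcd(434, 1577) = 1, so a unique solution mod 1577 exists.
434⁻¹ ≡ 367 (mod 1577).
k ≡ 367×1000 ≡ 1136 (mod 1577).

1136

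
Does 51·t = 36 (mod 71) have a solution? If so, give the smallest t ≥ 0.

gcd(51, 71) = 1, so a unique solution mod 71 exists.
51⁻¹ ≡ 39 (mod 71).
t ≡ 39·36 ≡ 55 (mod 71).

55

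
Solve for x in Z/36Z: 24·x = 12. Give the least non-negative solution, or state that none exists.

2

gcd(24, 36) = 12, and 12 | 12, so solutions exist.
Divide through by 12: 2·x ≡ 1 (mod 3).
2⁻¹ ≡ 2 (mod 3).
x ≡ 2·1 ≡ 2 (mod 3).
The smallest non-negative solution is x = 2.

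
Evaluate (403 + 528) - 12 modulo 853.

403 + 528 = 931 ≡ 78 (mod 853)
78 - 12 = 66

66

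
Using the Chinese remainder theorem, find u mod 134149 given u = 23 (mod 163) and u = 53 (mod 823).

30504

163⁻¹ mod 823: 163×308 ≡ 1 (mod 823), so 163⁻¹ ≡ 308.
u = 23 + 163×((53 − 23)×308 mod 823) = 23 + 163×187 = 30504.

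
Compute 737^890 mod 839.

By square-and-multiply:
890 in binary is 1101111010, i.e. 890 = 512 + 256 + 64 + 32 + 16 + 8 + 2.
737^1 ≡ 737 (mod 839)
737^2 ≡ 737^2 = 543169 ≡ 336 (mod 839)
737^4 ≡ 336^2 = 112896 ≡ 470 (mod 839)
737^8 ≡ 470^2 = 220900 ≡ 243 (mod 839)
737^16 ≡ 243^2 = 59049 ≡ 319 (mod 839)
737^32 ≡ 319^2 = 101761 ≡ 242 (mod 839)
737^64 ≡ 242^2 = 58564 ≡ 673 (mod 839)
737^128 ≡ 673^2 = 452929 ≡ 708 (mod 839)
737^256 ≡ 708^2 = 501264 ≡ 381 (mod 839)
737^512 ≡ 381^2 = 145161 ≡ 14 (mod 839)
737^890 = 737^512 * 737^256 * 737^64 * 737^32 * 737^16 * 737^8 * 737^2 ≡ 14 * 381 * 673 * 242 * 319 * 243 * 336 (mod 839).
Accumulate the product:
14 * 381 = 5334 ≡ 300
300 * 673 = 201900 ≡ 540
540 * 242 = 130680 ≡ 635
635 * 319 = 202565 ≡ 366
366 * 243 = 88938 ≡ 4
4 * 336 = 1344 ≡ 505

505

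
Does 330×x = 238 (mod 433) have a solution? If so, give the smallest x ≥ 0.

334

gcd(330, 433) = 1, so a unique solution mod 433 exists.
330⁻¹ ≡ 227 (mod 433).
x ≡ 227×238 ≡ 334 (mod 433).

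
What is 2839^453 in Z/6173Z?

By square-and-multiply:
453 in binary is 111000101, i.e. 453 = 256 + 128 + 64 + 4 + 1.
2839^1 ≡ 2839 (mod 6173)
2839^2 ≡ 2839^2 = 8059921 ≡ 4156 (mod 6173)
2839^4 ≡ 4156^2 = 17272336 ≡ 282 (mod 6173)
2839^8 ≡ 282^2 = 79524 ≡ 5448 (mod 6173)
2839^16 ≡ 5448^2 = 29680704 ≡ 920 (mod 6173)
2839^32 ≡ 920^2 = 846400 ≡ 699 (mod 6173)
2839^64 ≡ 699^2 = 488601 ≡ 934 (mod 6173)
2839^128 ≡ 934^2 = 872356 ≡ 1963 (mod 6173)
2839^256 ≡ 1963^2 = 3853369 ≡ 1417 (mod 6173)
2839^453 = 2839^256 × 2839^128 × 2839^64 × 2839^4 × 2839^1 ≡ 1417 × 1963 × 934 × 282 × 2839 (mod 6173).
Accumulate the product:
1417 × 1963 = 2781571 ≡ 3721
3721 × 934 = 3475414 ≡ 15
15 × 282 = 4230
4230 × 2839 = 12008970 ≡ 2485

2485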